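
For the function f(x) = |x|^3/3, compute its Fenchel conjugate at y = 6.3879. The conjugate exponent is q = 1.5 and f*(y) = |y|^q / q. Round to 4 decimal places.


The conjugate exponent q satisfies 1/p + 1/q = 1.
p = 3, so q = 3/(3 - 1) = 1.5
|y|^q = 6.3879^1.5 = 16.145
f*(6.3879) = 16.145 / 1.5 = 10.7633


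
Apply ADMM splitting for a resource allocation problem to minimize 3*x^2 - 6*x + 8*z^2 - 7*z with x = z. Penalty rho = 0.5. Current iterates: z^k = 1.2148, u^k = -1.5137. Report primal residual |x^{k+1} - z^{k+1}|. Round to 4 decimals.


ADMM iteration with rho = 0.5, z^k = 1.2148, u^k = -1.5137
Step 1: x-update.
Minimize 3*x^2 - 6*x + (0.5/2)*(x - 1.2148 - 1.5137)^2
FOC: (2*3 + 0.5)*x = 6 + 0.5*(1.2148 + 1.5137)
x^{k+1} = 1.133
Step 2: z-update.
Minimize 8*z^2 - 7*z + (0.5/2)*(1.133 - z - 1.5137)^2
FOC: (2*8 + 0.5)*z = 7 + 0.5*(1.133 - 1.5137)
z^{k+1} = 0.4127
Step 3: u-update.
u^{k+1} = -1.5137 + 1.133 - 0.4127 = -0.7934
Step 4: Primal residual = |1.133 - 0.4127| = 0.7203


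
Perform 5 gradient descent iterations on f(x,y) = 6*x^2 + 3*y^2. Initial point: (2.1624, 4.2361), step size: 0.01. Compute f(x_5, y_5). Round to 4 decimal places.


Gradient descent on f(x,y) = 6*x^2 + 3*y^2.
Starting point: (2.1624, 4.2361), alpha = 0.01
Step 1: grad_x = 2*6*2.1624 = 25.9488, grad_y = 2*3*4.2361 = 25.4166
  x_1 = 2.1624 - 0.01*25.9488 = 1.9029
  y_1 = 4.2361 - 0.01*25.4166 = 3.9819
Step 2: grad_x = 2*6*1.9029 = 22.8349, grad_y = 2*3*3.9819 = 23.8916
  x_2 = 1.9029 - 0.01*22.8349 = 1.6746
  y_2 = 3.9819 - 0.01*23.8916 = 3.743
Step 3: grad_x = 2*6*1.6746 = 20.0948, grad_y = 2*3*3.743 = 22.4581
  x_3 = 1.6746 - 0.01*20.0948 = 1.4736
  y_3 = 3.743 - 0.01*22.4581 = 3.5184
Step 4: grad_x = 2*6*1.4736 = 17.6834, grad_y = 2*3*3.5184 = 21.1106
  x_4 = 1.4736 - 0.01*17.6834 = 1.2968
  y_4 = 3.5184 - 0.01*21.1106 = 3.3073
Step 5: grad_x = 2*6*1.2968 = 15.5614, grad_y = 2*3*3.3073 = 19.844
  x_5 = 1.2968 - 0.01*15.5614 = 1.1412
  y_5 = 3.3073 - 0.01*19.844 = 3.1089
f(1.1412, 3.1089) = 6*1.1412^2 + 3*3.1089^2 = 36.8092


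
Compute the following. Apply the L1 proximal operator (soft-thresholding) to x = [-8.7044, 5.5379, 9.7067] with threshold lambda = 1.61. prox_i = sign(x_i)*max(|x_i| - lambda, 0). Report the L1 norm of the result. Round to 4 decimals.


Soft-thresholding with lambda = 1.61:
prox(-8.7044) = sign(-8.7044)*max(|-8.7044| - 1.61, 0) = -7.0944
prox(5.5379) = sign(5.5379)*max(|5.5379| - 1.61, 0) = 3.9279
prox(9.7067) = sign(9.7067)*max(|9.7067| - 1.61, 0) = 8.0967
prox(x) = [-7.0944, 3.9279, 8.0967]
||prox(x)||_1 = 7.0944 + 3.9279 + 8.0967 = 19.119


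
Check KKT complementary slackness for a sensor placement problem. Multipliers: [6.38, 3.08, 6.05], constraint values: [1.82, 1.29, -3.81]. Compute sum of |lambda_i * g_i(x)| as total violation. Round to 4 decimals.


KKT complementary slackness check:
lambda_1 * g_1 = 6.38 * 1.82 = 11.6116
lambda_2 * g_2 = 3.08 * 1.29 = 3.9732
lambda_3 * g_3 = 6.05 * -3.81 = -23.0505
Total violation = 11.6116 + 3.9732 + 23.0505 = 38.6353


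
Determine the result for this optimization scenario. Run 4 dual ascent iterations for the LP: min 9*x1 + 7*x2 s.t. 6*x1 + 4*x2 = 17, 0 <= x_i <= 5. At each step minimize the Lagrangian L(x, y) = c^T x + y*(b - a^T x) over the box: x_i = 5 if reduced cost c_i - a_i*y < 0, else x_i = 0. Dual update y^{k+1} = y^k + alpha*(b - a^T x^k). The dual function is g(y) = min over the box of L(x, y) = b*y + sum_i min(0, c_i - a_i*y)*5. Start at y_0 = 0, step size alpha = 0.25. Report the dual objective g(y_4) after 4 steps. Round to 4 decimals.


Dual ascent for LP: min 9*x1 + 7*x2, 6*x1 + 4*x2 = 17, 0 <= x_i <= 5
Step 1: y^k = 0.0, reduced costs: (9.0, 7.0)
  x^k = (0.0, 0.0), subgradient = b - a^T x = 17.0
  y^{k+1} = 0.0 + 0.25*17.0 = 4.25
Step 2: y^k = 4.25, reduced costs: (-16.5, -10.0)
  x^k = (5.0, 5.0), subgradient = b - a^T x = -33.0
  y^{k+1} = 4.25 + 0.25*-33.0 = -4.0
Step 3: y^k = -4.0, reduced costs: (33.0, 23.0)
  x^k = (0.0, 0.0), subgradient = b - a^T x = 17.0
  y^{k+1} = -4.0 + 0.25*17.0 = 0.25
Step 4: y^k = 0.25, reduced costs: (7.5, 6.0)
  x^k = (0.0, 0.0), subgradient = b - a^T x = 17.0
  y^{k+1} = 0.25 + 0.25*17.0 = 4.5
Dual objective at y_4 = 4.5: reduced costs (-18.0, -11.0), box minimizer x = (5.0, 5.0)
g(y_4) = b*y + (c1 - a1*y)*x1 + (c2 - a2*y)*x2 = 17*4.5 + (-18.0)*5.0 + (-11.0)*5.0 = 76.5 - 90.0 - 55.0 = -68.5


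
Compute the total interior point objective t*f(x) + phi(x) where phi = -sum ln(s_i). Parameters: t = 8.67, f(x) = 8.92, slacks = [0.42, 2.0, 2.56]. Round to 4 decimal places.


Step 1: Compute log-barrier.
ln values: [-0.8675, 0.6931, 0.94]
phi = -(-0.8675 + 0.6931 + 0.94) = -0.7657
Step 2: Compute augmented objective.
t*f(x) = 8.67*8.92 = 77.3364
Total = 77.3364 - 0.7657 = 76.5707


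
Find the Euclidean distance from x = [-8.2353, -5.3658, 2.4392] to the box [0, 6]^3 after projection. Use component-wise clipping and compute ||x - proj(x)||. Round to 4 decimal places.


Project each component onto [0, 6].
clip(-8.2353) = 0.0, clip(-5.3658) = 0.0, clip(2.4392) = 2.4392
Projection = [0.0, 0.0, 2.4392]
Squared diffs: [67.8202, 28.7918, 0.0]
Distance = sqrt(96.612) = 9.8291


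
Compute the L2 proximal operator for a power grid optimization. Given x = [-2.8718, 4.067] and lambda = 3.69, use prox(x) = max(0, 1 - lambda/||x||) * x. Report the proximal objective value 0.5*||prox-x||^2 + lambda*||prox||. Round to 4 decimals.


Step 1: Compute ||x||.
||x|| = 4.9787
Step 2: Compute scaling factor.
scale = max(0, 1 - 3.69/4.9787) = 0.2588
Step 3: prox(x) = [-0.7434, 1.0527]
||prox(x)|| = 1.2887
Step 4: Proximal objective.
0.5*||prox-x||^2 = 6.8081
lambda*||prox|| = 4.7553
Total = 11.5635


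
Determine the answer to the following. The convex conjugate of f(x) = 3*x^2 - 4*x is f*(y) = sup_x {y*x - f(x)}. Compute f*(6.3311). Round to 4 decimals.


f*(y) = sup_x {y*x - a*x^2 - b*x} = sup_x {(y-b)*x - a*x^2}
FOC: (y - b) - 2a*x = 0 => x* = (y - b)/(2a)
x* = (6.3311 + 4)/(2*3) = 1.7219
f*(6.3311) = (y-b)^2/(4a) = (6.3311 + 4)^2/(4*3)
= 106.7316/12 = 8.8943


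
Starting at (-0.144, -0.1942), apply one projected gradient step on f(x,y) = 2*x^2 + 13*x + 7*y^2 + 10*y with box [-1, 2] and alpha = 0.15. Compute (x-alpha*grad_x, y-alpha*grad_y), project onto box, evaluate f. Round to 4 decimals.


Step 1: Compute gradient at (-0.144, -0.1942).
grad_x = 2*2*-0.144 + 13 = 12.424
grad_y = 2*7*-0.1942 + 10 = 7.2812
Step 2: Gradient step.
x_raw = -0.144 - 0.15*12.424 = -2.0076
y_raw = -0.1942 - 0.15*7.2812 = -1.2864
Step 3: Project onto [-1, 2].
x_proj = clip(-2.0076) = -1.0
y_proj = clip(-1.2864) = -1.0
Step 4: Evaluate f.
f(-1.0, -1.0) = -14.0


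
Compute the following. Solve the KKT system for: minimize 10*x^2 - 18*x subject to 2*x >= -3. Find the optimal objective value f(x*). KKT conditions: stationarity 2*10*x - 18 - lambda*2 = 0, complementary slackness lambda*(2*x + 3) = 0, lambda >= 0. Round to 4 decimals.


Step 1: Try lambda = 0 (constraint inactive).
Stationarity: 2*10*x - 18 = 0
x* = 18/(2*10) = 0.9
Check constraint: 2*0.9 = 1.8 >= -3 -- satisfied.
Step 2: Compute optimal value.
f(x*) = 10*0.9^2 - 18*0.9 = -8.1


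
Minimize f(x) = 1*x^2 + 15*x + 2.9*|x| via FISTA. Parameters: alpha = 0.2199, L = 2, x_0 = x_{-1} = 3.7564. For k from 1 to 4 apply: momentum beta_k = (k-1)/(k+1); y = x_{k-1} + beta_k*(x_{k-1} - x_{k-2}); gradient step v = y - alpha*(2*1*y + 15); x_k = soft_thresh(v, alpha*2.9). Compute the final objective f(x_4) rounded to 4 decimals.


FISTA on f(x) = 1*x^2 + 15*x + 2.9*|x|
L = 2, alpha = 0.2199
Iteration 1: beta = 0.0, y = 3.7564 + 0.0*(3.7564 - 3.7564) = 3.7564
  grad(y) = 22.5128, v = y - alpha*grad = -1.1942
  prox(v) = soft_thresh(-1.1942, 0.6377) = -0.5565
Iteration 2: beta = 0.3333, y = -0.5565 + 0.3333*(-0.5565 - 3.7564) = -1.9941
  grad(y) = 11.0119, v = y - alpha*grad = -4.4156
  prox(v) = soft_thresh(-4.4156, 0.6377) = -3.7779
Iteration 3: beta = 0.5, y = -3.7779 + 0.5*(-3.7779 + 0.5565) = -5.3886
  grad(y) = 4.2228, v = y - alpha*grad = -6.3172
  prox(v) = soft_thresh(-6.3172, 0.6377) = -5.6795
Iteration 4: beta = 0.6, y = -5.6795 + 0.6*(-5.6795 + 3.7779) = -6.8204
  grad(y) = 1.3591, v = y - alpha*grad = -7.1193
  prox(v) = soft_thresh(-7.1193, 0.6377) = -6.4816
f(x_4) = 1*(-6.4816)^2 + 15*(-6.4816) + 2.9*|-6.4816| = -36.4162


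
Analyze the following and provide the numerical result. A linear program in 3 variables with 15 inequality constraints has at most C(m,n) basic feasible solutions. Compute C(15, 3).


Each vertex corresponds to some choice of n active constraints out of m, so the number of vertices is at most C(m, n) = m! / (n!(m-n)!).
m = 15, n = 3
Numerator: 15 * 14 * 13
Denominator: 3! = 6
C(15, 3) = 455


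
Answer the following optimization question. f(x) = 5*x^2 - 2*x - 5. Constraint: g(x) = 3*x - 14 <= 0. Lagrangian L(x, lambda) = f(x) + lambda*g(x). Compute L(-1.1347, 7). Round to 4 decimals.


Step 1: Evaluate f(x).
f(-1.1347) = 5*(-1.1347)^2 - 2*(-1.1347) - 5 = 3.7071
Step 2: Evaluate g(x).
g(-1.1347) = 3*-1.1347 - 14 = -17.4041
Step 3: Compute Lagrangian.
L = 3.7071 + 7*-17.4041 = -118.1216


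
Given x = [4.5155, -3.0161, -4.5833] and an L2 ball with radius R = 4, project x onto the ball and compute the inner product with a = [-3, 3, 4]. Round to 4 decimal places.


Step 1: Compute ||x|| (intermediates to 6 decimals).
||x|| = sqrt(4.5155^2 + (-3.0161)^2 + (-4.5833)^2) = 7.105859
Step 2: Project.
Since ||x|| > R, scale = R/||x|| = 4/7.105859 = 0.562916, proj(x) = scale * x
proj(x) = [2.541847, -1.697811, -2.580013]
Step 3: Dot product.
a^T * proj(x) = -3*2.541847 + 3*(-1.697811) + 4*(-2.580013) = -23.039


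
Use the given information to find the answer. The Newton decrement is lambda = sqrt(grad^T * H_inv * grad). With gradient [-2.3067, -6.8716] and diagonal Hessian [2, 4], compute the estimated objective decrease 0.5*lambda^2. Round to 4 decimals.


Step 1: H is diagonal, so H^(-1) * g = [-1.1534, -1.7179].
Step 2: g^T H^(-1) g = sum_i g_i^2 / H_ii
  = (-2.3067)^2/2 + (-6.8716)^2/4
  = 2.6604 + 11.8047 = 14.4652
Step 3: Objective decrease = 0.5 * g^T H^(-1) g = 7.2326


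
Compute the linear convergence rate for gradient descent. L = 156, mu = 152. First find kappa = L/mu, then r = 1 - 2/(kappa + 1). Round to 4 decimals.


Step 1: Compute the condition number.
kappa = L/mu = 156/152 = 1.0263
Step 2: Compute the convergence rate.
r = 1 - 2/(kappa + 1) = 1 - 2*mu/(L + mu) = (L - mu)/(L + mu) = 4/308 = 0.013


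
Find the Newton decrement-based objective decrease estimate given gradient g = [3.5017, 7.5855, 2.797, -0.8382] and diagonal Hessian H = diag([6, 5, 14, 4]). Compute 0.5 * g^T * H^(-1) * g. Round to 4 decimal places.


Step 1: H is diagonal, so H^(-1) * g = [0.5836, 1.5171, 0.1998, -0.2096].
Step 2: g^T H^(-1) g = sum_i g_i^2 / H_ii
  = (3.5017)^2/6 + (7.5855)^2/5 + (2.797)^2/14 + (-0.8382)^2/4
  = 2.0437 + 11.508 + 0.5588 + 0.1756 = 14.2861
Step 3: Objective decrease = 0.5 * g^T H^(-1) g = 7.143


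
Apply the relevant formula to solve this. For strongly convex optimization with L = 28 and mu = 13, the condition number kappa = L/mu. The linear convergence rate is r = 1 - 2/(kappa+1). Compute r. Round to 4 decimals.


Step 1: Compute the condition number.
kappa = L/mu = 28/13 = 2.1538
Step 2: Compute the convergence rate.
r = 1 - 2/(kappa + 1) = 1 - 2*mu/(L + mu) = (L - mu)/(L + mu) = 15/41 = 0.3659


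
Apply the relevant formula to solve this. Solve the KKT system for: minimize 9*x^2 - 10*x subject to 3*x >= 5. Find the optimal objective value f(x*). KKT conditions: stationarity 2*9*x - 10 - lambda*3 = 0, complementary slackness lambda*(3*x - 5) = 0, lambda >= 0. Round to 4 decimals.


Step 1: Try lambda = 0 (constraint inactive).
x_unc = 10/(2*9) = 0.5556
Check: 3*0.5556 = 1.6668 < 5 -- violated!
Step 2: Constraint must be active: 3*x = 5
x* = 5/3 = 1.6667 (rounded; the exact value 5/3 is used below)
lambda = (2*9*(5/3) - 10)/3 = 6.6667
Step 3: Compute optimal value.
f(x*) = 9*(5/3)^2 - 10*(5/3) = 8.3333


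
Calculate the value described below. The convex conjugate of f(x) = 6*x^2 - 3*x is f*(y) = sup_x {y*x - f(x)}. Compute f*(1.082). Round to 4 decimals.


f*(y) = sup_x {y*x - a*x^2 - b*x} = sup_x {(y-b)*x - a*x^2}
FOC: (y - b) - 2a*x = 0 => x* = (y - b)/(2a)
x* = (1.082 + 3)/(2*6) = 0.3402
f*(1.082) = (y-b)^2/(4a) = (1.082 + 3)^2/(4*6)
= 16.6627/24 = 0.6943


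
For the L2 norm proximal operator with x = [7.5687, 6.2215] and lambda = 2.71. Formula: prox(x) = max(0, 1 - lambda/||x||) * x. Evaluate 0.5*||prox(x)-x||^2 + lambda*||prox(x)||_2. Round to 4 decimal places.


Step 1: Compute ||x||.
||x|| = 9.7976
Step 2: Compute scaling factor.
scale = max(0, 1 - 2.71/9.7976) = 0.7234
Step 3: prox(x) = [5.4752, 4.5006]
||prox(x)|| = 7.0876
Step 4: Proximal objective.
0.5*||prox-x||^2 = 3.6721
lambda*||prox|| = 19.2074
Total = 22.8794


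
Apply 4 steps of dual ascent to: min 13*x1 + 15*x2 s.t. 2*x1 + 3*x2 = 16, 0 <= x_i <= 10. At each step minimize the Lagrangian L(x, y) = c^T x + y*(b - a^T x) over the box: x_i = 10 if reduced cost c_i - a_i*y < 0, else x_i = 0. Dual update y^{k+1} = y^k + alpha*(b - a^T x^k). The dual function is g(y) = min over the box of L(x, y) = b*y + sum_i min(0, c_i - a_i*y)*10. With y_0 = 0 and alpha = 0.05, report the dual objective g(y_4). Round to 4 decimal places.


Dual ascent for LP: min 13*x1 + 15*x2, 2*x1 + 3*x2 = 16, 0 <= x_i <= 10
Step 1: y^k = 0.0, reduced costs: (13.0, 15.0)
  x^k = (0.0, 0.0), subgradient = b - a^T x = 16.0
  y^{k+1} = 0.0 + 0.05*16.0 = 0.8
Step 2: y^k = 0.8, reduced costs: (11.4, 12.6)
  x^k = (0.0, 0.0), subgradient = b - a^T x = 16.0
  y^{k+1} = 0.8 + 0.05*16.0 = 1.6
Step 3: y^k = 1.6, reduced costs: (9.8, 10.2)
  x^k = (0.0, 0.0), subgradient = b - a^T x = 16.0
  y^{k+1} = 1.6 + 0.05*16.0 = 2.4
Step 4: y^k = 2.4, reduced costs: (8.2, 7.8)
  x^k = (0.0, 0.0), subgradient = b - a^T x = 16.0
  y^{k+1} = 2.4 + 0.05*16.0 = 3.2
Dual objective at y_4 = 3.2: reduced costs (6.6, 5.4), box minimizer x = (0.0, 0.0)
g(y_4) = b*y + (c1 - a1*y)*x1 + (c2 - a2*y)*x2 = 16*3.2 + 6.6*0.0 + 5.4*0.0 = 51.2 + 0.0 + 0.0 = 51.2


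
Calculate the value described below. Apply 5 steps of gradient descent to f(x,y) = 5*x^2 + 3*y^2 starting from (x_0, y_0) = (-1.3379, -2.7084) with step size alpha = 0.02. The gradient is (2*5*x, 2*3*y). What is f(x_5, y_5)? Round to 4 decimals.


Gradient descent on f(x,y) = 5*x^2 + 3*y^2.
Starting point: (-1.3379, -2.7084), alpha = 0.02
Step 1: grad_x = 2*5*-1.3379 = -13.379, grad_y = 2*3*-2.7084 = -16.2504
  x_1 = -1.3379 - 0.02*-13.379 = -1.0703
  y_1 = -2.7084 - 0.02*-16.2504 = -2.3834
Step 2: grad_x = 2*5*-1.0703 = -10.7032, grad_y = 2*3*-2.3834 = -14.3004
  x_2 = -1.0703 - 0.02*-10.7032 = -0.8563
  y_2 = -2.3834 - 0.02*-14.3004 = -2.0974
Step 3: grad_x = 2*5*-0.8563 = -8.5626, grad_y = 2*3*-2.0974 = -12.5843
  x_3 = -0.8563 - 0.02*-8.5626 = -0.685
  y_3 = -2.0974 - 0.02*-12.5843 = -1.8457
Step 4: grad_x = 2*5*-0.685 = -6.85, grad_y = 2*3*-1.8457 = -11.0742
  x_4 = -0.685 - 0.02*-6.85 = -0.548
  y_4 = -1.8457 - 0.02*-11.0742 = -1.6242
Step 5: grad_x = 2*5*-0.548 = -5.48, grad_y = 2*3*-1.6242 = -9.7453
  x_5 = -0.548 - 0.02*-5.48 = -0.4384
  y_5 = -1.6242 - 0.02*-9.7453 = -1.4293
f(-0.4384, -1.4293) = 5*(-0.4384)^2 + 3*(-1.4293)^2 = 7.0898


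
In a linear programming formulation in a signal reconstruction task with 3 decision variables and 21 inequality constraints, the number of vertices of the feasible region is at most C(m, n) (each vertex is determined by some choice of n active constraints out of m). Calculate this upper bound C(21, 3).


Each vertex corresponds to some choice of n active constraints out of m, so the number of vertices is at most C(m, n) = m! / (n!(m-n)!).
m = 21, n = 3
Numerator: 21 * 20 * 19
Denominator: 3! = 6
C(21, 3) = 1330


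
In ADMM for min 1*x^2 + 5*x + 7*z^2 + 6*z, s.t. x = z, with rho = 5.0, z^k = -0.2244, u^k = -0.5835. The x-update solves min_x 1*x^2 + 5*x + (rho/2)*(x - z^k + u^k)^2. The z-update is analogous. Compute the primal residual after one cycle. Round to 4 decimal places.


ADMM iteration with rho = 5.0, z^k = -0.2244, u^k = -0.5835
Step 1: x-update.
Minimize 1*x^2 + 5*x + (5.0/2)*(x + 0.2244 - 0.5835)^2
FOC: (2*1 + 5.0)*x = -5 + 5.0*(-0.2244 + 0.5835)
x^{k+1} = -0.4578
Step 2: z-update.
Minimize 7*z^2 + 6*z + (5.0/2)*(-0.4578 - z - 0.5835)^2
FOC: (2*7 + 5.0)*z = -6 + 5.0*(-0.4578 - 0.5835)
z^{k+1} = -0.5898
Step 3: u-update.
u^{k+1} = -0.5835 - 0.4578 + 0.5898 = -0.4515
Step 4: Primal residual = |-0.4578 + 0.5898| = 0.132


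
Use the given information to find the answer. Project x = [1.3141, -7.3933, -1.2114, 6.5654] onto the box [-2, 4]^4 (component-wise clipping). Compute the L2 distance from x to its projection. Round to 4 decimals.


Project each component onto [-2, 4].
clip(1.3141) = 1.3141, clip(-7.3933) = -2.0, clip(-1.2114) = -1.2114, clip(6.5654) = 4.0
Projection = [1.3141, -2.0, -1.2114, 4.0]
Squared diffs: [0.0, 29.0877, 0.0, 6.5813]
Distance = sqrt(35.669) = 5.9723


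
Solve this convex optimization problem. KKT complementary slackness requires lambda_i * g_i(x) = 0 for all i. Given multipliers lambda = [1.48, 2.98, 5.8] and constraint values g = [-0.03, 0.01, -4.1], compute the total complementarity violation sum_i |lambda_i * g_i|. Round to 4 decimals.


KKT complementary slackness check:
lambda_1 * g_1 = 1.48 * -0.03 = -0.0444
lambda_2 * g_2 = 2.98 * 0.01 = 0.0298
lambda_3 * g_3 = 5.8 * -4.1 = -23.78
Total violation = 0.0444 + 0.0298 + 23.78 = 23.8542


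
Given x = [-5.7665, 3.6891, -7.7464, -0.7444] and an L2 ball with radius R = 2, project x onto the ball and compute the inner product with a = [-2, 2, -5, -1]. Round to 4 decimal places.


Step 1: Compute ||x|| (intermediates to 6 decimals).
||x|| = sqrt((-5.7665)^2 + 3.6891^2 + (-7.7464)^2 + (-0.7444)^2) = 10.364498
Step 2: Project.
Since ||x|| > R, scale = R/||x|| = 2/10.364498 = 0.192966, proj(x) = scale * x
proj(x) = [-1.112738, 0.711871, -1.494792, -0.143644]
Step 3: Dot product.
a^T * proj(x) = -2*(-1.112738) + 2*0.711871 - 5*(-1.494792) - 1*(-0.143644) = 11.2668


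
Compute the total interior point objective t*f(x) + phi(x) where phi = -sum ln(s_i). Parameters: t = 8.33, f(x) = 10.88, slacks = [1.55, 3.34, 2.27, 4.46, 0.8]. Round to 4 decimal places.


Step 1: Compute log-barrier.
ln values: [0.4383, 1.206, 0.8198, 1.4951, -0.2231]
phi = -(0.4383 + 1.206 + 0.8198 + 1.4951 - 0.2231) = -3.736
Step 2: Compute augmented objective.
t*f(x) = 8.33*10.88 = 90.6304
Total = 90.6304 - 3.736 = 86.8944


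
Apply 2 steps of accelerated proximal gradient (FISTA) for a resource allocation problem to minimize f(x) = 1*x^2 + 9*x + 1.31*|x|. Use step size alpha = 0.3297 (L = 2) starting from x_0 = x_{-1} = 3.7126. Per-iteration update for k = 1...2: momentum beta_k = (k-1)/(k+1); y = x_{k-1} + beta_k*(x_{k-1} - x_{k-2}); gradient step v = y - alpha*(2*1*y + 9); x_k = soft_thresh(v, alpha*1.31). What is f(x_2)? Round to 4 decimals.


FISTA on f(x) = 1*x^2 + 9*x + 1.31*|x|
L = 2, alpha = 0.3297
Iteration 1: beta = 0.0, y = 3.7126 + 0.0*(3.7126 - 3.7126) = 3.7126
  grad(y) = 16.4252, v = y - alpha*grad = -1.7028
  prox(v) = soft_thresh(-1.7028, 0.4319) = -1.2709
Iteration 2: beta = 0.3333, y = -1.2709 + 0.3333*(-1.2709 - 3.7126) = -2.932
  grad(y) = 3.1359, v = y - alpha*grad = -3.966
  prox(v) = soft_thresh(-3.966, 0.4319) = -3.534
f(x_2) = 1*(-3.534)^2 + 9*(-3.534) + 1.31*|-3.534| = -14.6873


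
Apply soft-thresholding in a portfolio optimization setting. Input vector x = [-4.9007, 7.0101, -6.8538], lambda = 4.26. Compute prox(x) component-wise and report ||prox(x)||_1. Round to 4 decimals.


Soft-thresholding with lambda = 4.26:
prox(-4.9007) = sign(-4.9007)*max(|-4.9007| - 4.26, 0) = -0.6407
prox(7.0101) = sign(7.0101)*max(|7.0101| - 4.26, 0) = 2.7501
prox(-6.8538) = sign(-6.8538)*max(|-6.8538| - 4.26, 0) = -2.5938
prox(x) = [-0.6407, 2.7501, -2.5938]
||prox(x)||_1 = 0.6407 + 2.7501 + 2.5938 = 5.9846


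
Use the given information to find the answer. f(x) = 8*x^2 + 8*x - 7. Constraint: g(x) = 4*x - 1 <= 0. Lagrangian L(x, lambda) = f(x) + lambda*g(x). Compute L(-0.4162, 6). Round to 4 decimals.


Step 1: Evaluate f(x).
f(-0.4162) = 8*(-0.4162)^2 + 8*(-0.4162) - 7 = -8.9438
Step 2: Evaluate g(x).
g(-0.4162) = 4*-0.4162 - 1 = -2.6648
Step 3: Compute Lagrangian.
L = -8.9438 + 6*-2.6648 = -24.9326


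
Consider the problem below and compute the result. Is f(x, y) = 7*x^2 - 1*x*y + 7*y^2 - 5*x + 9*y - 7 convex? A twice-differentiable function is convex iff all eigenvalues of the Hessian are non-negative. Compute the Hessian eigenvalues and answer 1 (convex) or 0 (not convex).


The Hessian of f(x,y) = 7*x^2 - 1*x*y + 7*y^2 - 5*x + 9*y - 7 is:
H = [[14, -1], [-1, 14]]
Trace = 14 + 14 = 28
Determinant = 14*14 - (-1)^2 = 195
Discriminant = (28)^2 - 4*195 = 4.0
Eigenvalues: lambda_1 = 13.0, lambda_2 = 15.0
The function is convex.

1


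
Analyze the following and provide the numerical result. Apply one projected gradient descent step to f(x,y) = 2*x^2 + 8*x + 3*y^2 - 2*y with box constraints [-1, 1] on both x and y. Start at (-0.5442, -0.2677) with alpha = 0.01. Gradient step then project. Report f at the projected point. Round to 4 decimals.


Step 1: Compute gradient at (-0.5442, -0.2677).
grad_x = 2*2*-0.5442 + 8 = 5.8232
grad_y = 2*3*-0.2677 - 2 = -3.6062
Step 2: Gradient step.
x_raw = -0.5442 - 0.01*5.8232 = -0.6024
y_raw = -0.2677 - 0.01*-3.6062 = -0.2316
Step 3: Project onto [-1, 1].
x_proj = clip(-0.6024) = -0.6024
y_proj = clip(-0.2316) = -0.2316
Step 4: Evaluate f.
f(-0.6024, -0.2316) = -3.4694


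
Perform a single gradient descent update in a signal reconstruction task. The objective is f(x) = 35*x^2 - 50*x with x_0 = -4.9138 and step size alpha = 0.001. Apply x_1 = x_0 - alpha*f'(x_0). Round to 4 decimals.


We compute the gradient at x_0 and apply the update.
f'(x) = 70*x - 50
f'(-4.9138) = 70*-4.9138 - 50 = -393.966
x_1 = -4.9138 - 0.001*-393.966 = -4.5198


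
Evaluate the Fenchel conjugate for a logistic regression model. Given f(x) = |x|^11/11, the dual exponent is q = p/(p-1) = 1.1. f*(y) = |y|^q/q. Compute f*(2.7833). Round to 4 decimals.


The conjugate exponent q satisfies 1/p + 1/q = 1.
p = 11, so q = 11/(11 - 1) = 1.1
|y|^q = 2.7833^1.1 = 3.0833
f*(2.7833) = 3.0833 / 1.1 = 2.803


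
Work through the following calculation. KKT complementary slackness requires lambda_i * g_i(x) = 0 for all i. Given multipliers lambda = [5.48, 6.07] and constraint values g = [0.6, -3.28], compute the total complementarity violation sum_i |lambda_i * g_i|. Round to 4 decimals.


KKT complementary slackness check:
lambda_1 * g_1 = 5.48 * 0.6 = 3.288
lambda_2 * g_2 = 6.07 * -3.28 = -19.9096
Total violation = 3.288 + 19.9096 = 23.1976


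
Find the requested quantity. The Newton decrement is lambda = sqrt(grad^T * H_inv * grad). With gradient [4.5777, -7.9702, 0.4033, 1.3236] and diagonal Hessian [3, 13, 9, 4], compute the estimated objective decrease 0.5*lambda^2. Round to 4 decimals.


Step 1: H is diagonal, so H^(-1) * g = [1.5259, -0.6131, 0.0448, 0.3309].
Step 2: g^T H^(-1) g = sum_i g_i^2 / H_ii
  = (4.5777)^2/3 + (-7.9702)^2/13 + (0.4033)^2/9 + (1.3236)^2/4
  = 6.9851 + 4.8865 + 0.0181 + 0.438 = 12.3276
Step 3: Objective decrease = 0.5 * g^T H^(-1) g = 6.1638


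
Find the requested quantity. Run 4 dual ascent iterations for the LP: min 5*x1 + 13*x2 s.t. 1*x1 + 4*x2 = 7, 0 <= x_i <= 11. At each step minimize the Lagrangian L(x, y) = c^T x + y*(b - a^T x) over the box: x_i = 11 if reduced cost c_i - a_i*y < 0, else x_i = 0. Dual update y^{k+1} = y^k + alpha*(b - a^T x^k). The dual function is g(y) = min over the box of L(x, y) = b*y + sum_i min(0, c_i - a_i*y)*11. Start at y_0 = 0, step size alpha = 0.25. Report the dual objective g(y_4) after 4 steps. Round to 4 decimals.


Dual ascent for LP: min 5*x1 + 13*x2, 1*x1 + 4*x2 = 7, 0 <= x_i <= 11
Step 1: y^k = 0.0, reduced costs: (5.0, 13.0)
  x^k = (0.0, 0.0), subgradient = b - a^T x = 7.0
  y^{k+1} = 0.0 + 0.25*7.0 = 1.75
Step 2: y^k = 1.75, reduced costs: (3.25, 6.0)
  x^k = (0.0, 0.0), subgradient = b - a^T x = 7.0
  y^{k+1} = 1.75 + 0.25*7.0 = 3.5
Step 3: y^k = 3.5, reduced costs: (1.5, -1.0)
  x^k = (0.0, 11.0), subgradient = b - a^T x = -37.0
  y^{k+1} = 3.5 + 0.25*-37.0 = -5.75
Step 4: y^k = -5.75, reduced costs: (10.75, 36.0)
  x^k = (0.0, 0.0), subgradient = b - a^T x = 7.0
  y^{k+1} = -5.75 + 0.25*7.0 = -4.0
Dual objective at y_4 = -4.0: reduced costs (9.0, 29.0), box minimizer x = (0.0, 0.0)
g(y_4) = b*y + (c1 - a1*y)*x1 + (c2 - a2*y)*x2 = 7*(-4.0) + 9.0*0.0 + 29.0*0.0 = -28.0 + 0.0 + 0.0 = -28.0


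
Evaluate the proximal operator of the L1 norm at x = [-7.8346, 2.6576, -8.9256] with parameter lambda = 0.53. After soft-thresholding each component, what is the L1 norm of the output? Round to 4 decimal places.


Soft-thresholding with lambda = 0.53:
prox(-7.8346) = sign(-7.8346)*max(|-7.8346| - 0.53, 0) = -7.3046
prox(2.6576) = sign(2.6576)*max(|2.6576| - 0.53, 0) = 2.1276
prox(-8.9256) = sign(-8.9256)*max(|-8.9256| - 0.53, 0) = -8.3956
prox(x) = [-7.3046, 2.1276, -8.3956]
||prox(x)||_1 = 7.3046 + 2.1276 + 8.3956 = 17.8278


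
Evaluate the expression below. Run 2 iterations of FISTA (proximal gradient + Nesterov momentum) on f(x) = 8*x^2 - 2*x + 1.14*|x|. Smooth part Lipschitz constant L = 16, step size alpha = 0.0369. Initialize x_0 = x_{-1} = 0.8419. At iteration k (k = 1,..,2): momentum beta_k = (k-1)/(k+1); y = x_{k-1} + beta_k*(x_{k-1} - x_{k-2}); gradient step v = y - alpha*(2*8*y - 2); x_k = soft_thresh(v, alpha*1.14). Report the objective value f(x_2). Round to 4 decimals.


FISTA on f(x) = 8*x^2 - 2*x + 1.14*|x|
L = 16, alpha = 0.0369
Iteration 1: beta = 0.0, y = 0.8419 + 0.0*(0.8419 - 0.8419) = 0.8419
  grad(y) = 11.4704, v = y - alpha*grad = 0.4186
  prox(v) = soft_thresh(0.4186, 0.0421) = 0.3766
Iteration 2: beta = 0.3333, y = 0.3766 + 0.3333*(0.3766 - 0.8419) = 0.2215
  grad(y) = 1.5435, v = y - alpha*grad = 0.1645
  prox(v) = soft_thresh(0.1645, 0.0421) = 0.1224
f(x_2) = 8*0.1224^2 - 2*0.1224 + 1.14*|0.1224| = 0.0146


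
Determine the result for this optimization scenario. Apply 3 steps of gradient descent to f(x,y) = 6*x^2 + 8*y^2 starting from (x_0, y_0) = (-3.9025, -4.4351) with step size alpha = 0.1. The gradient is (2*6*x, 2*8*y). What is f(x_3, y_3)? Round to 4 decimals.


Gradient descent on f(x,y) = 6*x^2 + 8*y^2.
Starting point: (-3.9025, -4.4351), alpha = 0.1
Step 1: grad_x = 2*6*-3.9025 = -46.83, grad_y = 2*8*-4.4351 = -70.9616
  x_1 = -3.9025 - 0.1*-46.83 = 0.7805
  y_1 = -4.4351 - 0.1*-70.9616 = 2.6611
Step 2: grad_x = 2*6*0.7805 = 9.366, grad_y = 2*8*2.6611 = 42.577
  x_2 = 0.7805 - 0.1*9.366 = -0.1561
  y_2 = 2.6611 - 0.1*42.577 = -1.5966
Step 3: grad_x = 2*6*-0.1561 = -1.8732, grad_y = 2*8*-1.5966 = -25.5462
  x_3 = -0.1561 - 0.1*-1.8732 = 0.0312
  y_3 = -1.5966 - 0.1*-25.5462 = 0.958
f(0.0312, 0.958) = 6*0.0312^2 + 8*0.958^2 = 7.3477


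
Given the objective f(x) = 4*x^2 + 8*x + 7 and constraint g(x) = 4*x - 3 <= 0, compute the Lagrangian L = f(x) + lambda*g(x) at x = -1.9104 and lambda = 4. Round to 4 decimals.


Step 1: Evaluate f(x).
f(-1.9104) = 4*(-1.9104)^2 + 8*(-1.9104) + 7 = 6.3153
Step 2: Evaluate g(x).
g(-1.9104) = 4*-1.9104 - 3 = -10.6416
Step 3: Compute Lagrangian.
L = 6.3153 + 4*-10.6416 = -36.2511


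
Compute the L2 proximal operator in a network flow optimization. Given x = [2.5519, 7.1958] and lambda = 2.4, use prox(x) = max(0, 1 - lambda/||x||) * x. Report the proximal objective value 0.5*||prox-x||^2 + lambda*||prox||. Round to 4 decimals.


Step 1: Compute ||x||.
||x|| = 7.6349
Step 2: Compute scaling factor.
scale = max(0, 1 - 2.4/7.6349) = 0.6857
Step 3: prox(x) = [1.7497, 4.9338]
||prox(x)|| = 5.2349
Step 4: Proximal objective.
0.5*||prox-x||^2 = 2.88
lambda*||prox|| = 12.5638
Total = 15.4438


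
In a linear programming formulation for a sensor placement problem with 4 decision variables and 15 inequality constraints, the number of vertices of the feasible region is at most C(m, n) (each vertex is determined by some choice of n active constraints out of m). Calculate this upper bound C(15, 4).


Each vertex corresponds to some choice of n active constraints out of m, so the number of vertices is at most C(m, n) = m! / (n!(m-n)!).
m = 15, n = 4
Numerator: 15 * 14 * 13 * 12
Denominator: 4! = 24
C(15, 4) = 1365


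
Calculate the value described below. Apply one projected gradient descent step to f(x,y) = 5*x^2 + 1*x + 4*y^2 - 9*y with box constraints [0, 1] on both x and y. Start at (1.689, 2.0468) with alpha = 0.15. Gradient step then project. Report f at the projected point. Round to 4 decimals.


Step 1: Compute gradient at (1.689, 2.0468).
grad_x = 2*5*1.689 + 1 = 17.89
grad_y = 2*4*2.0468 - 9 = 7.3744
Step 2: Gradient step.
x_raw = 1.689 - 0.15*17.89 = -0.9945
y_raw = 2.0468 - 0.15*7.3744 = 0.9406
Step 3: Project onto [0, 1].
x_proj = clip(-0.9945) = 0.0
y_proj = clip(0.9406) = 0.9406
Step 4: Evaluate f.
f(0.0, 0.9406) = -4.9265


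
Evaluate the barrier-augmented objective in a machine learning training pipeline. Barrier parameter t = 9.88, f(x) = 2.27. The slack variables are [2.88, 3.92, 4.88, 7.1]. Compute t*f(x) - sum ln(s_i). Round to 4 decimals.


Step 1: Compute log-barrier.
ln values: [1.0578, 1.3661, 1.5851, 1.9601]
phi = -(1.0578 + 1.3661 + 1.5851 + 1.9601) = -5.9691
Step 2: Compute augmented objective.
t*f(x) = 9.88*2.27 = 22.4276
Total = 22.4276 - 5.9691 = 16.4585


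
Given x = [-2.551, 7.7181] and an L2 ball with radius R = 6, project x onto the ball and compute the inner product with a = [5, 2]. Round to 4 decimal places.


Step 1: Compute ||x|| (intermediates to 6 decimals).
||x|| = sqrt((-2.551)^2 + 7.7181^2) = 8.128756
Step 2: Project.
Since ||x|| > R, scale = R/||x|| = 6/8.128756 = 0.73812, proj(x) = scale * x
proj(x) = [-1.882944, 5.696884]
Step 3: Dot product.
a^T * proj(x) = 5*(-1.882944) + 2*5.696884 = 1.979


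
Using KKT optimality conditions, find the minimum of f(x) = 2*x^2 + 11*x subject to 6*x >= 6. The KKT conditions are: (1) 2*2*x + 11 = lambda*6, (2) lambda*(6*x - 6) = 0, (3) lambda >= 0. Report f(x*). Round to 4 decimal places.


Step 1: Try lambda = 0 (constraint inactive).
x_unc = -11/(2*2) = -2.75
Check: 6*-2.75 = -16.5 < 6 -- violated!
Step 2: Constraint must be active: 6*x = 6
x* = 6/6 = 1.0
lambda = (2*2*1.0 + 11)/6 = 2.5
Step 3: Compute optimal value.
f(x*) = 2*1.0^2 + 11*1.0 = 13.0


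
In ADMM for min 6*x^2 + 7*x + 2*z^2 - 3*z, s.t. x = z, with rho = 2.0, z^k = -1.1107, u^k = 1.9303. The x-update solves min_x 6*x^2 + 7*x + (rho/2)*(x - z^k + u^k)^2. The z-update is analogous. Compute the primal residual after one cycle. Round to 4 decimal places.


ADMM iteration with rho = 2.0, z^k = -1.1107, u^k = 1.9303
Step 1: x-update.
Minimize 6*x^2 + 7*x + (2.0/2)*(x + 1.1107 + 1.9303)^2
FOC: (2*6 + 2.0)*x = -7 + 2.0*(-1.1107 - 1.9303)
x^{k+1} = -0.9344
Step 2: z-update.
Minimize 2*z^2 - 3*z + (2.0/2)*(-0.9344 - z + 1.9303)^2
FOC: (2*2 + 2.0)*z = 3 + 2.0*(-0.9344 + 1.9303)
z^{k+1} = 0.832
Step 3: u-update.
u^{k+1} = 1.9303 - 0.9344 - 0.832 = 0.1639
Step 4: Primal residual = |-0.9344 - 0.832| = 1.7664


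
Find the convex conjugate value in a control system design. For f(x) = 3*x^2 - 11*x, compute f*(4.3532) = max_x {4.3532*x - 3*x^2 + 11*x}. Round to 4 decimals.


f*(y) = sup_x {y*x - a*x^2 - b*x} = sup_x {(y-b)*x - a*x^2}
FOC: (y - b) - 2a*x = 0 => x* = (y - b)/(2a)
x* = (4.3532 + 11)/(2*3) = 2.5589
f*(4.3532) = (y-b)^2/(4a) = (4.3532 + 11)^2/(4*3)
= 235.7208/12 = 19.6434


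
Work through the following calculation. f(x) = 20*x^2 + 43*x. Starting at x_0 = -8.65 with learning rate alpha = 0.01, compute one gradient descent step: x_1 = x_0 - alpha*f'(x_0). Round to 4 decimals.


We compute the gradient at x_0 and apply the update.
f'(x) = 40*x + 43
f'(-8.65) = 40*-8.65 + 43 = -303.0
x_1 = -8.65 - 0.01*-303.0 = -5.62


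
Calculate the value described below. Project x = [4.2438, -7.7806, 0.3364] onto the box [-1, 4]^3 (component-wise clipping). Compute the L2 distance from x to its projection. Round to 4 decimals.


Project each component onto [-1, 4].
clip(4.2438) = 4.0, clip(-7.7806) = -1.0, clip(0.3364) = 0.3364
Projection = [4.0, -1.0, 0.3364]
Squared diffs: [0.0594, 45.9765, 0.0]
Distance = sqrt(46.0359) = 6.785


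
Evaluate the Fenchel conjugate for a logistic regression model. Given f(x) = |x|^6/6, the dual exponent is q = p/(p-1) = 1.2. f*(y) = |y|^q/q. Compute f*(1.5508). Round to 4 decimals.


The conjugate exponent q satisfies 1/p + 1/q = 1.
p = 6, so q = 6/(6 - 1) = 1.2
|y|^q = 1.5508^1.2 = 1.693
f*(1.5508) = 1.693 / 1.2 = 1.4109


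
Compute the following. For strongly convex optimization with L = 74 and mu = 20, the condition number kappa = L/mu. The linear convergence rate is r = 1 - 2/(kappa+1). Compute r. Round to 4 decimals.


Step 1: Compute the condition number.
kappa = L/mu = 74/20 = 3.7
Step 2: Compute the convergence rate.
r = 1 - 2/(kappa + 1) = 1 - 2*mu/(L + mu) = (L - mu)/(L + mu) = 54/94 = 0.5745


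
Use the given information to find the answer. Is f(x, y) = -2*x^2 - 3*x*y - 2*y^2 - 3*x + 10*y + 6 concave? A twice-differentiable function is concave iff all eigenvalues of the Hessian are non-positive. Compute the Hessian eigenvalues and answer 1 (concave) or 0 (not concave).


The Hessian of f(x,y) = -2*x^2 - 3*x*y - 2*y^2 - 3*x + 10*y + 6 is:
H = [[-4, -3], [-3, -4]]
Trace = -4 - 4 = -8
Determinant = -4*-4 - (-3)^2 = 7
Discriminant = (-8)^2 - 4*7 = 36.0
Eigenvalues: lambda_1 = -7.0, lambda_2 = -1.0
The function is concave.

1


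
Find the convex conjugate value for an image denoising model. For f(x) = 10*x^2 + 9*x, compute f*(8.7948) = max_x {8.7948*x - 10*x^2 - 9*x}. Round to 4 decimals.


f*(y) = sup_x {y*x - a*x^2 - b*x} = sup_x {(y-b)*x - a*x^2}
FOC: (y - b) - 2a*x = 0 => x* = (y - b)/(2a)
x* = (8.7948 - 9)/(2*10) = -0.0103
f*(8.7948) = (y-b)^2/(4a) = (8.7948 - 9)^2/(4*10)
= 0.0421/40 = 0.0011


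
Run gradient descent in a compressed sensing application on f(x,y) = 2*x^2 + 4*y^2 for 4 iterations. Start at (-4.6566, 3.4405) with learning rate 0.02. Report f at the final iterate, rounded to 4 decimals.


Gradient descent on f(x,y) = 2*x^2 + 4*y^2.
Starting point: (-4.6566, 3.4405), alpha = 0.02
Step 1: grad_x = 2*2*-4.6566 = -18.6264, grad_y = 2*4*3.4405 = 27.524
  x_1 = -4.6566 - 0.02*-18.6264 = -4.2841
  y_1 = 3.4405 - 0.02*27.524 = 2.89
Step 2: grad_x = 2*2*-4.2841 = -17.1363, grad_y = 2*4*2.89 = 23.1202
  x_2 = -4.2841 - 0.02*-17.1363 = -3.9413
  y_2 = 2.89 - 0.02*23.1202 = 2.4276
Step 3: grad_x = 2*2*-3.9413 = -15.7654, grad_y = 2*4*2.4276 = 19.4209
  x_3 = -3.9413 - 0.02*-15.7654 = -3.626
  y_3 = 2.4276 - 0.02*19.4209 = 2.0392
Step 4: grad_x = 2*2*-3.626 = -14.5042, grad_y = 2*4*2.0392 = 16.3136
  x_4 = -3.626 - 0.02*-14.5042 = -3.336
  y_4 = 2.0392 - 0.02*16.3136 = 1.7129
f(-3.336, 1.7129) = 2*(-3.336)^2 + 4*1.7129^2 = 33.9937


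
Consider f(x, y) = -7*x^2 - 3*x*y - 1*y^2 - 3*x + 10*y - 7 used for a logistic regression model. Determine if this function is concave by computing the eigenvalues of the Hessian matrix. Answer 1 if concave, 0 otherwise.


The Hessian of f(x,y) = -7*x^2 - 3*x*y - 1*y^2 - 3*x + 10*y - 7 is:
H = [[-14, -3], [-3, -2]]
Trace = -14 - 2 = -16
Determinant = -14*-2 - (-3)^2 = 19
Discriminant = (-16)^2 - 4*19 = 180.0
Eigenvalues: lambda_1 = -14.7082, lambda_2 = -1.2918
The function is concave.

1


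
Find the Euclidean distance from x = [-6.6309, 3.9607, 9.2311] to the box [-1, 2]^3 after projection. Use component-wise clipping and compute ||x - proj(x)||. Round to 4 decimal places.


Project each component onto [-1, 2].
clip(-6.6309) = -1.0, clip(3.9607) = 2.0, clip(9.2311) = 2.0
Projection = [-1.0, 2.0, 2.0]
Squared diffs: [31.707, 3.8443, 52.2888]
Distance = sqrt(87.8401) = 9.3723


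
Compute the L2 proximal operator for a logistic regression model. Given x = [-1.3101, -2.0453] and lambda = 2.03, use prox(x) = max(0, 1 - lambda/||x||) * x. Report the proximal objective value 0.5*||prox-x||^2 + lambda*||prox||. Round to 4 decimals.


Step 1: Compute ||x||.
||x|| = 2.4289
Step 2: Compute scaling factor.
scale = max(0, 1 - 2.03/2.4289) = 0.1642
Step 3: prox(x) = [-0.2152, -0.3359]
||prox(x)|| = 0.3989
Step 4: Proximal objective.
0.5*||prox-x||^2 = 2.0605
lambda*||prox|| = 0.8098
Total = 2.8702


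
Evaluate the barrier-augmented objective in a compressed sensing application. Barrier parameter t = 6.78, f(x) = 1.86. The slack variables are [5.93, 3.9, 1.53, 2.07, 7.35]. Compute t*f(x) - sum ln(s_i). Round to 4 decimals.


Step 1: Compute log-barrier.
ln values: [1.78, 1.361, 0.4253, 0.7275, 1.9947]
phi = -(1.78 + 1.361 + 0.4253 + 0.7275 + 1.9947) = -6.2885
Step 2: Compute augmented objective.
t*f(x) = 6.78*1.86 = 12.6108
Total = 12.6108 - 6.2885 = 6.3223


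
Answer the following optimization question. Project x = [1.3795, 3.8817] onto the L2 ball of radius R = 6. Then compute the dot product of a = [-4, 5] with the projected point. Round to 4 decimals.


Step 1: Compute ||x|| (intermediates to 6 decimals).
||x|| = sqrt(1.3795^2 + 3.8817^2) = 4.119541
Step 2: Project.
Since ||x|| <= R, proj = x (no scaling needed).
proj(x) = [1.3795, 3.8817]
Step 3: Dot product.
a^T * proj(x) = -4*1.3795 + 5*3.8817 = 13.8905


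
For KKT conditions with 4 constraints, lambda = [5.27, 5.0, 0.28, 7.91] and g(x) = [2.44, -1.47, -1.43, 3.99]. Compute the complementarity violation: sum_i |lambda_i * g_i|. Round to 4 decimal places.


KKT complementary slackness check:
lambda_1 * g_1 = 5.27 * 2.44 = 12.8588
lambda_2 * g_2 = 5.0 * -1.47 = -7.35
lambda_3 * g_3 = 0.28 * -1.43 = -0.4004
lambda_4 * g_4 = 7.91 * 3.99 = 31.5609
Total violation = 12.8588 + 7.35 + 0.4004 + 31.5609 = 52.1701


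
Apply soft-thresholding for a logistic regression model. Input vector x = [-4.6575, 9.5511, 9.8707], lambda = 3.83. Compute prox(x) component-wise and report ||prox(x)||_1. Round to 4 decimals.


Soft-thresholding with lambda = 3.83:
prox(-4.6575) = sign(-4.6575)*max(|-4.6575| - 3.83, 0) = -0.8275
prox(9.5511) = sign(9.5511)*max(|9.5511| - 3.83, 0) = 5.7211
prox(9.8707) = sign(9.8707)*max(|9.8707| - 3.83, 0) = 6.0407
prox(x) = [-0.8275, 5.7211, 6.0407]
||prox(x)||_1 = 0.8275 + 5.7211 + 6.0407 = 12.5893


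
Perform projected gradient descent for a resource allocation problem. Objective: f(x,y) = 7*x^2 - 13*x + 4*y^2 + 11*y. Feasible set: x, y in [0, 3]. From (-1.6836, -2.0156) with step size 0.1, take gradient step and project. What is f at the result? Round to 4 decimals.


Step 1: Compute gradient at (-1.6836, -2.0156).
grad_x = 2*7*-1.6836 - 13 = -36.5704
grad_y = 2*4*-2.0156 + 11 = -5.1248
Step 2: Gradient step.
x_raw = -1.6836 - 0.1*-36.5704 = 1.9734
y_raw = -2.0156 - 0.1*-5.1248 = -1.5031
Step 3: Project onto [0, 3].
x_proj = clip(1.9734) = 1.9734
y_proj = clip(-1.5031) = 0.0
Step 4: Evaluate f.
f(1.9734, 0.0) = 1.6065


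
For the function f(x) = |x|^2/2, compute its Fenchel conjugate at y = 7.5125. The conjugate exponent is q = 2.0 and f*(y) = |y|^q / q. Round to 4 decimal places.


The conjugate exponent q satisfies 1/p + 1/q = 1.
p = 2, so q = 2/(2 - 1) = 2.0
|y|^q = 7.5125^2.0 = 56.4377
f*(7.5125) = 56.4377 / 2.0 = 28.2188


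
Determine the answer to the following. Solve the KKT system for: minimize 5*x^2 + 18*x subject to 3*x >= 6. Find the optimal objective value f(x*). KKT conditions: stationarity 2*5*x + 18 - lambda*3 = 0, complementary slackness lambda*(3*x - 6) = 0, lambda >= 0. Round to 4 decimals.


Step 1: Try lambda = 0 (constraint inactive).
x_unc = -18/(2*5) = -1.8
Check: 3*-1.8 = -5.4 < 6 -- violated!
Step 2: Constraint must be active: 3*x = 6
x* = 6/3 = 2.0
lambda = (2*5*2.0 + 18)/3 = 12.6667
Step 3: Compute optimal value.
f(x*) = 5*2.0^2 + 18*2.0 = 56.0


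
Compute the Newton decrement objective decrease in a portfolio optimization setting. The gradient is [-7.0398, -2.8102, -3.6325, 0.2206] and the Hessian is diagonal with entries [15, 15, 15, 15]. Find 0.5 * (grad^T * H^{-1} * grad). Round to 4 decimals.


Step 1: H is diagonal, so H^(-1) * g = [-0.4693, -0.1873, -0.2422, 0.0147].
Step 2: g^T H^(-1) g = sum_i g_i^2 / H_ii
  = (-7.0398)^2/15 + (-2.8102)^2/15 + (-3.6325)^2/15 + (0.2206)^2/15
  = 3.3039 + 0.5265 + 0.8797 + 0.0032 = 4.7133
Step 3: Objective decrease = 0.5 * g^T H^(-1) g = 2.3567
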